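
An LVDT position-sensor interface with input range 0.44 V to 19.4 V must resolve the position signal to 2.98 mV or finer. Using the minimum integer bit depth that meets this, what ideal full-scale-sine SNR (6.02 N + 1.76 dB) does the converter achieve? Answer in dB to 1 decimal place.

80.0 dB

Range = 19.4 − (0.44) = 18.96 V.
Required number of levels: 18.96/2.98 mV = 6362.4; smallest N with 2^N ≥ that is 13.
6.02(13) + 1.76 = 80.02 dB.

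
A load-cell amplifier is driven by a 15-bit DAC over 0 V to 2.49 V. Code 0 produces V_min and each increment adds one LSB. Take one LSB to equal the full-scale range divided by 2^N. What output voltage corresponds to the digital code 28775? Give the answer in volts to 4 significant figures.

Full-scale range = 2.49 V. LSB = 2.49 V / 2^15.
V_out = V_min + code × LSB = 0 V + 28775 × 2.49 V / 32768
      = 0 V + 2.18658 V = 2.18658 V.

2.187 V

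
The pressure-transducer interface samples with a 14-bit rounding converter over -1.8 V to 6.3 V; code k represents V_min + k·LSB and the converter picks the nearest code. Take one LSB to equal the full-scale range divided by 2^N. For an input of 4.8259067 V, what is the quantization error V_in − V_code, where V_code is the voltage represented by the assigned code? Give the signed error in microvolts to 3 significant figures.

Span: 6.3 V − (-1.8 V) = 8.1 V. LSB = 8.1 V / 2^14 ≈ 494.4 µV.
(V_in − V_min)/LSB = (4.8259067 − (-1.8)) × 16384/8.1 = 13402.3278 → nearest code k = 13402.
V_code = V_min + k × range/2^14 = -1.8 + 13402 × 8.1/16384 = 4.8257446289 V.
Error = V_in − V_code = 4.8259067 − (4.8257446289) = +162 µV.

+162 µV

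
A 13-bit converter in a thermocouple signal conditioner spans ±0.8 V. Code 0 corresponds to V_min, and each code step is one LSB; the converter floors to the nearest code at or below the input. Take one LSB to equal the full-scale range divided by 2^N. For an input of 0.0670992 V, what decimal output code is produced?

Range = 0.8 − (-0.8) = 1.6 V. LSB = 1.6 V / 2^13 ≈ 195.3 µV.
(V_in − V_min) × 2^13/range = (0.0670992 − (-0.8)) × 8192/1.6 = 4439.548.
Floor → code = 4439.

4439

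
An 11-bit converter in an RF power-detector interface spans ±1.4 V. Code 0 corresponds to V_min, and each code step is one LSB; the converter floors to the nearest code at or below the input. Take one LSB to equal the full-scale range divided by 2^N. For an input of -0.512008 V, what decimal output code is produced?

649

Full-scale range = 1.4 V − (-1.4 V) = 2.8 V. LSB = 2.8 V / 2^11 ≈ 1.367 mV.
(V_in − V_min) × 2^11/range = (-0.512008 − (-1.4)) × 2048/2.8 = 649.503.
Floor → code = 649.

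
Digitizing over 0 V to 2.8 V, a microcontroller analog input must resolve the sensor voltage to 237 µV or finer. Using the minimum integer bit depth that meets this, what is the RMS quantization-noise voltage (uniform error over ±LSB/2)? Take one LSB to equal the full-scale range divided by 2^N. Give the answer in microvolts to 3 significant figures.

49.3 µV

Span = 2.8 V.
Required number of levels: 2.8/237 µV = 11814; smallest N with 2^N ≥ that is 14.
LSB = 2.8 V ÷ 2^14 = 2.8/16384 V = 170.90 µV.
V_rms = LSB/√12 = 49.3 µV.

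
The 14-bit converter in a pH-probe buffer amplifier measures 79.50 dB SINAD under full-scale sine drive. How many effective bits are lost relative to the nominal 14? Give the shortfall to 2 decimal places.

1.09 bits

Effective bits = (79.50 − 1.76)/6.02 = 12.9136.
Shortfall = 14 − 12.9136 = 1.0864 bits.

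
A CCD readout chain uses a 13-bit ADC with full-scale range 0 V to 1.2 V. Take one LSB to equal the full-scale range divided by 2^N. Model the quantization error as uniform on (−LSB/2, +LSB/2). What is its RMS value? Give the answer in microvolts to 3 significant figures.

42.3 µV

Span = 1.2 V.
LSB = 1.2 V ÷ 2^13 = 1.2/8192 V = 146.48 µV.
RMS of a uniform error over width LSB is LSB/√12 = 42.3 µV.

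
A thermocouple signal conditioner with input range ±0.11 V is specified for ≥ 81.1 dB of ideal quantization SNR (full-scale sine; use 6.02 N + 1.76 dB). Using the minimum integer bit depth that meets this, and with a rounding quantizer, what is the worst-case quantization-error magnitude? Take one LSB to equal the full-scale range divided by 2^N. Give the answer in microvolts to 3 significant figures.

6.71 µV

The full-scale span is 0.11 − (-0.11) = 0.22 V.
6.02 N + 1.76 ≥ 81.1 gives N ≥ 13.179, so the minimum integer is 14.
Step size = 0.22/16384 V = 13.428 µV.
Max error for round-to-nearest is LSB/2 = 6.71 µV.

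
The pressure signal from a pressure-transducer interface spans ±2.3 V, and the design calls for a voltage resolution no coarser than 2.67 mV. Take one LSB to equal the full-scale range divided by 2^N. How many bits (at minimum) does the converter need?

11 bits

Full-scale range = 2.3 V − (-2.3 V) = 4.6 V.
Need 2^N ≥ 4.6 V / 2.67 mV = 1723 → N_min = 11.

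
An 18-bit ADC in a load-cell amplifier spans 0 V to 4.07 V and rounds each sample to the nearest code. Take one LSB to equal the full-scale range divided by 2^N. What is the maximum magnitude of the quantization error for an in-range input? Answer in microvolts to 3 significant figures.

7.76 µV

Range is 4.07 V.
Step size = 4.07/262144 V = 15.526 µV.
A rounding quantizer has |error| ≤ LSB/2 = 7.76 µV.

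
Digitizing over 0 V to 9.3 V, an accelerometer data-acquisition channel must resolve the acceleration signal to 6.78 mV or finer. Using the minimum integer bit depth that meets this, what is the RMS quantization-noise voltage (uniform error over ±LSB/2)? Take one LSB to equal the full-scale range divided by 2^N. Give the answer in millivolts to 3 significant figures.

1.31 mV

Range is 9.3 V.
Required number of levels: 9.3/6.78 mV = 1371.7; smallest N with 2^N ≥ that is 11.
LSB = 9.3 V / 2^11 = 4.5410 mV.
RMS noise = LSB/√12 = 1.31 mV.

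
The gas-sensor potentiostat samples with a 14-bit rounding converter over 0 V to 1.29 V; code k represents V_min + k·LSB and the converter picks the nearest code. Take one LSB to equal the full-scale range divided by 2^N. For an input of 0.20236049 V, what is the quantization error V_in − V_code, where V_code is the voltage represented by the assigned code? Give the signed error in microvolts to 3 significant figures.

+10.6 µV

Span = 1.29 V. LSB = 1.29 V / 2^14 ≈ 78.74 µV.
Position in LSBs: (0.20236049 − (0)) × 16384/1.29 = 2570.1351; rounding gives k = 2570.
V_code = 0 + (2570/16384) × 1.29 = 0.20234985352 V.
e = 0.20236049 − (0.20234985352) = +10.6 µV.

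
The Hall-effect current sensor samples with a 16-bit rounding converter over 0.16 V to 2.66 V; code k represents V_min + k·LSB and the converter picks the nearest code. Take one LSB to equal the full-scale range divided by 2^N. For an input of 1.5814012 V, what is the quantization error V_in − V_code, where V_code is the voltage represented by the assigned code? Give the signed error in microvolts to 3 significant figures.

+6.85 µV

Span: 2.66 V − (0.16 V) = 2.5 V. LSB = 2.5 V / 2^16 ≈ 38.15 µV.
(V_in − V_min)/LSB = (1.5814012 − (0.16)) × 65536/2.5 = 37261.1796 → nearest code k = 37261.
V_code = 0.16 + (37261/65536) × 2.5 = 1.5813943481 V.
Error = V_in − V_code = 1.5814012 − (1.5813943481) = +6.85 µV.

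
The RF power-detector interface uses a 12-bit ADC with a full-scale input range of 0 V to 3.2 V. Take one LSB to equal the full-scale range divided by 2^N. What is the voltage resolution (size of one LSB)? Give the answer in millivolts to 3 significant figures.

Range is 3.2 V.
2^12 = 4096 levels.
Step size = 3.2/4096 V = 0.781 mV.

0.781 mV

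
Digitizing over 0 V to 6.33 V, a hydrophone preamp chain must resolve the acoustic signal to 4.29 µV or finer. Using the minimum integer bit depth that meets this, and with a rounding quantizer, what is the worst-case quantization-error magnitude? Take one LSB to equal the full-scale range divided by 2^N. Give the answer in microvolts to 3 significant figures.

V_FS = 6.33 V.
Required number of levels: 6.33/4.29 µV = 1.4755e6; smallest N with 2^N ≥ that is 21.
One LSB is 6.33 V / 2097152 = 3.0184 µV.
|e|_max = LSB/2 = 1.51 µV.

1.51 µV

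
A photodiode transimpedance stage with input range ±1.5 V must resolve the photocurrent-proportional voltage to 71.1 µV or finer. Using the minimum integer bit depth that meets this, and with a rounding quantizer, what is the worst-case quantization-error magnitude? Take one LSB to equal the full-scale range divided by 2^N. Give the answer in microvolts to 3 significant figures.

Range = 1.5 − (-1.5) = 3 V.
3 V / 71.1 µV = 42190. Since 2^15 = 32768 and 2^16 = 65536, N = 16.
Step size = 3/65536 V = 45.776 µV.
|e|_max = LSB/2 = 22.9 µV.

22.9 µV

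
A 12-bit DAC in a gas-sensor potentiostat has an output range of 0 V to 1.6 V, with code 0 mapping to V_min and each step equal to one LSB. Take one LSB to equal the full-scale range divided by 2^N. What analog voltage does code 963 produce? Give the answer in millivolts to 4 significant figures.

376.2 mV

Range is 1.6 V. LSB = 1.6 V / 2^12.
V_out = 0 + 963 × (1.6/4096) V
      = 0 V + 0.376172 V = 0.376172 V.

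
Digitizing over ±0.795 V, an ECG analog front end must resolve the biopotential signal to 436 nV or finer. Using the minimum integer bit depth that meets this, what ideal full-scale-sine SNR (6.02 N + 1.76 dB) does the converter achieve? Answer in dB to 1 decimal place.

Range = 0.795 − (-0.795) = 1.59 V.
Need 2^N ≥ 1.59 V / 436 nV = 3.647e6 → N_min = 22.
SNR = 6.02 × 22 + 1.76 = 134.20 dB.

134.2 dB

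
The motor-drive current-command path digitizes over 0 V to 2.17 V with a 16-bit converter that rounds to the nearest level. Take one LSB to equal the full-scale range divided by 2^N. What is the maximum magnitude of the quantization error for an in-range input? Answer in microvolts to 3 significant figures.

Span = 2.17 V.
LSB = 2.17 V / 2^16 = 33.112 µV.
|e|_max = LSB/2 = 16.6 µV.

16.6 µV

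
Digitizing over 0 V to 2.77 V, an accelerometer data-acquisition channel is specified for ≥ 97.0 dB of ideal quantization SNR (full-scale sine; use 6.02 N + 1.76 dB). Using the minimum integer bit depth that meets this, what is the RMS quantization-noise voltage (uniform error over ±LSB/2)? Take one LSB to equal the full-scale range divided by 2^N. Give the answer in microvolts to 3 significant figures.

Full-scale range = 2.77 V.
Required N = ⌈(97.0 − 1.76)/6.02⌉ = ⌈15.821⌉ = 16.
LSB = 2.77 V / 2^16 = 42.267 µV.
σ_q = LSB/√12 = 42.267 µV/3.4641 = 12.2 µV.

12.2 µV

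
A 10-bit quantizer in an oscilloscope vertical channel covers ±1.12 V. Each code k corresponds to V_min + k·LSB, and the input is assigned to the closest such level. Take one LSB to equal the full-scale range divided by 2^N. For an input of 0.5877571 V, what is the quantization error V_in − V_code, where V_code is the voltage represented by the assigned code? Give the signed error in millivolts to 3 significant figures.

Range = 1.12 − (-1.12) = 2.24 V. LSB = 2.24 V / 2^10 ≈ 2.188 mV.
(0.5877571 − (-1.12)) / LSB = 1.7077571 × 1024/2.24 = 780.6890. Nearest integer: k = 781.
Reconstructed level: -1.12 + 781 × 2.24/1024 V = 0.5884375000 V.
e = 0.5877571 − (0.5884375000) = −0.680 mV.

−0.680 mV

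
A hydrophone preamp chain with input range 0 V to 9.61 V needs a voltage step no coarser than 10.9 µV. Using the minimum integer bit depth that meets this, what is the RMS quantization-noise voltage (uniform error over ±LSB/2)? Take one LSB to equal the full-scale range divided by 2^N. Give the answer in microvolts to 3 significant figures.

Full-scale range = 9.61 V.
Required number of levels: 9.61/10.9 µV = 881650; smallest N with 2^N ≥ that is 20.
LSB = 9.61 V ÷ 2^20 = 9.61/1048576 V = 9.1648 µV.
σ_q = LSB/√12 = 9.1648 µV/3.4641 = 2.65 µV.

2.65 µV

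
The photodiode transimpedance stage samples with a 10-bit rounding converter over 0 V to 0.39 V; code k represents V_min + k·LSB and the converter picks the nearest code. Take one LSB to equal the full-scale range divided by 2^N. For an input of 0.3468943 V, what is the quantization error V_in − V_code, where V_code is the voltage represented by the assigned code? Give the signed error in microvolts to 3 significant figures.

Full-scale range = 0.39 V. LSB = 0.39 V / 2^10 ≈ 380.9 µV.
Position in LSBs: (0.3468943 − (0)) × 1024/0.39 = 910.8199; rounding gives k = 911.
Reconstructed level: 0 + 911 × 0.39/1024 V = 0.3469628906 V.
V_in − V_code = 0.3468943 − (0.3469628906) = −68.6 µV.

−68.6 µV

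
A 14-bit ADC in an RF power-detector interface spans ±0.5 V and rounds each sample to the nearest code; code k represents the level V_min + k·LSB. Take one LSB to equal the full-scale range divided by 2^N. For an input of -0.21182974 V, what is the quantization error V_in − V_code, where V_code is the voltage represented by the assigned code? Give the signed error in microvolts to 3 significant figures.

+23.3 µV

Span: 0.5 V − (-0.5 V) = 1 V. LSB = 1 V / 2^14 ≈ 61.04 µV.
(V_in − V_min)/LSB = (-0.21182974 − (-0.5)) × 16384/1 = 4721.3815 → nearest code k = 4721.
Reconstructed level: -0.5 + 4721 × 1/16384 V = -0.21185302734 V.
V_in − V_code = -0.21182974 − (-0.21185302734) = +23.3 µV.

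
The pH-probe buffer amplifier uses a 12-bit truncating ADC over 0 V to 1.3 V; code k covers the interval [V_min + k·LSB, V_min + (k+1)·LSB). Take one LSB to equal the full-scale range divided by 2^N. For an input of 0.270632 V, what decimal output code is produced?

Range is 1.3 V. LSB = 1.3 V / 2^12 ≈ 317.4 µV.
V_in − V_min = 0.270632 − (0) = 0.270632 V.
Divide by LSB: 0.270632 × 4096/1.3 = 852.6990.
Truncating gives code 852.

852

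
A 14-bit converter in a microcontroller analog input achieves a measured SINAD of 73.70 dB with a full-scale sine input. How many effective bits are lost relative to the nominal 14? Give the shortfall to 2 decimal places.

2.05 bits

Effective bits = (73.70 − 1.76)/6.02 = 11.9502.
14 − 11.9502 = 2.05 bits below nominal.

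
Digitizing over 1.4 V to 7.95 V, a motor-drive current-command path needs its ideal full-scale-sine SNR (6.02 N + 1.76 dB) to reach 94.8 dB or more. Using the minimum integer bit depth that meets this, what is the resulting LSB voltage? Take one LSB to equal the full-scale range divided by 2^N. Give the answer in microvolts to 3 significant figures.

99.9 µV

Full-scale range = 7.95 V − (1.4 V) = 6.55 V.
Required N = ⌈(94.8 − 1.76)/6.02⌉ = ⌈15.455⌉ = 16.
LSB = 6.55 V ÷ 2^16 = 6.55/65536 V = 99.9 µV.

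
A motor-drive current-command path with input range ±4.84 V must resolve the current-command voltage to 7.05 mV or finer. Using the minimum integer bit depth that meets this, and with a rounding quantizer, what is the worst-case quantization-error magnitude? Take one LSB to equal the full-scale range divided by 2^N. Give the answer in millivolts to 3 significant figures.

2.36 mV

Span: 4.84 V − (-4.84 V) = 9.68 V.
Levels needed ≥ 9.68/7.05 mV = 1373. 2^11 = 2048 suffices, so N_min = 11.
Step size = 9.68/2048 V = 4.7266 mV.
|e|_max = LSB/2 = 2.36 mV.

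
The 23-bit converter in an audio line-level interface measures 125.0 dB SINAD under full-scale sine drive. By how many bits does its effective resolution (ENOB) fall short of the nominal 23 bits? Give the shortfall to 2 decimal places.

ENOB = (SINAD − 1.76)/6.02 = (125.0 − 1.76)/6.02 = 20.4718 bits.
Shortfall = 23 − 20.4718 = 2.5282 bits.

2.53 bits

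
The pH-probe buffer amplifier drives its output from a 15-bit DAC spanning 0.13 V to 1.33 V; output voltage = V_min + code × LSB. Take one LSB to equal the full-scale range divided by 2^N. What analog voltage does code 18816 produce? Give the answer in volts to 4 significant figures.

Span: 1.33 V − (0.13 V) = 1.2 V. LSB = 1.2 V / 2^15.
V_out = 0.13 + 18816 × (1.2/32768) V
      = 0.13 + 0.689063 = 0.819063 V.

0.8191 V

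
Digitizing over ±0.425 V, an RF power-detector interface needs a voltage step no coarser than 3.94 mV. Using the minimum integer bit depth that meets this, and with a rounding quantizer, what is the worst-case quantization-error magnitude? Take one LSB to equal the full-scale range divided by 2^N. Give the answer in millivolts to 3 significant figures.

1.66 mV

Full-scale range = 0.425 V − (-0.425 V) = 0.85 V.
0.85 V / 3.94 mV = 215.7. Since 2^7 = 128 and 2^8 = 256, N = 8.
One LSB is 0.85 V / 256 = 3.3203 mV.
Half an LSB is 1.66 mV.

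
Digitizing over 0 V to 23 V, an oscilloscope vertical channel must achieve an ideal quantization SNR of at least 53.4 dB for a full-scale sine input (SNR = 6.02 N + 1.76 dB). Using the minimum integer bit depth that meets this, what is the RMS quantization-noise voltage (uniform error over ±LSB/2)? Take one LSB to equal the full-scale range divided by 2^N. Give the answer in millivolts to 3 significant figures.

13.0 mV

Range is 23 V.
Solving 6.02 N ≥ 53.4 − 1.76: N ≥ 8.578. Round up → N = 9.
One LSB is 23 V / 512 = 44.922 mV.
σ_q = LSB/√12 = 44.922 mV/3.4641 = 13.0 mV.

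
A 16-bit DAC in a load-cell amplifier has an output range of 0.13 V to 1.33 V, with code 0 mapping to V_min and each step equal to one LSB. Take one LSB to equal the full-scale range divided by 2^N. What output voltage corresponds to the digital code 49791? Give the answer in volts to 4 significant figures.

1.042 V

Range = 1.33 − (0.13) = 1.2 V. LSB = 1.2 V / 2^16.
V_out = 0.13 + 49791 × (1.2/65536) V
      = 0.13 + 0.911700 = 1.04170 V.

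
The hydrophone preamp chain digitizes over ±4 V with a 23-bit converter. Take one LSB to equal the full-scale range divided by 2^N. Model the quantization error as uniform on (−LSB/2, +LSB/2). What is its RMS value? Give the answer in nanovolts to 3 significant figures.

275 nV

Full-scale range = 4 V − (-4 V) = 8 V.
LSB = 8 V / 2^23 = 0.95367 µV.
RMS of a uniform error over width LSB is LSB/√12 = 275 nV.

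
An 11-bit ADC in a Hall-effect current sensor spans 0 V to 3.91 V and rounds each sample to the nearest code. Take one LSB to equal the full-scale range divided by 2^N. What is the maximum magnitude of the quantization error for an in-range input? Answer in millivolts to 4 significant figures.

V_FS = 3.91 V.
One LSB is 3.91 V / 2048 = 1.90918 mV.
Worst-case error for round-to-nearest is half an LSB: 0.9546 mV.

0.9546 mV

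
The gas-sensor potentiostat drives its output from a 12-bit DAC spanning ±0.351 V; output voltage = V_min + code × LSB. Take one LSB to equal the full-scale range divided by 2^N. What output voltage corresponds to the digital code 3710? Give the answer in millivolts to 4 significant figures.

284.8 mV

Full-scale range = 0.351 V − (-0.351 V) = 0.702 V. LSB = 0.702 V / 2^12.
V_out = -0.351 + 3710 × (0.702/4096) V
      = -0.351 + 0.635845 = 0.284845 V.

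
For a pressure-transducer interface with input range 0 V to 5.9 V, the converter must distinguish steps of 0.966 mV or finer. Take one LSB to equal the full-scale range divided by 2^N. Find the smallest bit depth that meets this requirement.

13 bits

Span = 5.9 V.
5.9 V / 0.966 mV = 6108. Since 2^12 = 4096 and 2^13 = 8192, N = 13.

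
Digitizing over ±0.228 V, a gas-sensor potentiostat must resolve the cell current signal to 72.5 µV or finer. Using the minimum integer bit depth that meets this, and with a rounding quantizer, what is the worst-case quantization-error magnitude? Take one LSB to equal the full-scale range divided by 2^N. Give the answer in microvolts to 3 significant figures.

Range = 0.228 − (-0.228) = 0.456 V.
Levels needed ≥ 0.456/72.5 µV = 6290. 2^13 = 8192 suffices, so N_min = 13.
One LSB is 0.456 V / 8192 = 55.664 µV.
|e|_max = LSB/2 = 27.8 µV.

27.8 µV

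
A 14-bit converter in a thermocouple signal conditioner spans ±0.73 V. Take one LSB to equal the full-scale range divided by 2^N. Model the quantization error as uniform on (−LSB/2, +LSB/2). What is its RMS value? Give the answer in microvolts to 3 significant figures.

25.7 µV

Range = 0.73 − (-0.73) = 1.46 V.
LSB = 1.46 V / 2^14 = 89.111 µV.
For a uniform distribution on [−LSB/2, +LSB/2], V_rms = LSB/√12 = 89.111 µV/3.4641 = 25.7 µV.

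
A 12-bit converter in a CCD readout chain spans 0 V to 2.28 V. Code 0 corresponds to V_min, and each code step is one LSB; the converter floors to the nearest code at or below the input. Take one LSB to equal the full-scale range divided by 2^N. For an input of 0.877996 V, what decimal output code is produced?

Full-scale range = 2.28 V. LSB = 2.28 V / 2^12 ≈ 0.5566 mV.
V_in − V_min = 0.877996 − (0) = 0.877996 V.
Divide by LSB: 0.877996 × 4096/2.28 = 1577.3121.
Truncating gives code 1577.

1577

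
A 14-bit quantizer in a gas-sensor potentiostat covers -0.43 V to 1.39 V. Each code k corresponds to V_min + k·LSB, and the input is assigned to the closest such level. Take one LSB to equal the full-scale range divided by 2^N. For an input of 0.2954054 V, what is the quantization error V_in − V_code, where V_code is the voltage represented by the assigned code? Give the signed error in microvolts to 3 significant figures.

Full-scale range = 1.39 V − (-0.43 V) = 1.82 V. LSB = 1.82 V / 2^14 ≈ 111.1 µV.
(V_in − V_min)/LSB = (0.2954054 − (-0.43)) × 16384/1.82 = 6530.2429 → nearest code k = 6530.
V_code = -0.43 + (6530/16384) × 1.82 = 0.29537841797 V.
e = 0.2954054 − (0.29537841797) = +27.0 µV.

+27.0 µV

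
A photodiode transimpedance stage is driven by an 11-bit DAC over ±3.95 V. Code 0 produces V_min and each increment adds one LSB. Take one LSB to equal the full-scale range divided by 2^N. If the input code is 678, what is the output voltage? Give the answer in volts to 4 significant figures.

Span: 3.95 V − (-3.95 V) = 7.9 V. LSB = 7.9 V / 2^11.
V_out = V_min + code × LSB = -3.95 V + 678 × 7.9 V / 2048
      = -3.95 V + 2.61533 V = -1.33467 V.

-1.335 V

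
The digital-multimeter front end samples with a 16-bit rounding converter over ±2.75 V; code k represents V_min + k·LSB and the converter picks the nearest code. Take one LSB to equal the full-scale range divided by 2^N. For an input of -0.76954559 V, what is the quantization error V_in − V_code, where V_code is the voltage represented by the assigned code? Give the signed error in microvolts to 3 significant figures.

+31.4 µV

Span: 2.75 V − (-2.75 V) = 5.5 V. LSB = 5.5 V / 2^16 ≈ 83.92 µV.
(V_in − V_min)/LSB = (-0.76954559 − (-2.75)) × 65536/5.5 = 23598.3746 → nearest code k = 23598.
V_code = -2.75 + (23598/65536) × 5.5 = -0.76957702637 V.
e = -0.76954559 − (-0.76957702637) = +31.4 µV.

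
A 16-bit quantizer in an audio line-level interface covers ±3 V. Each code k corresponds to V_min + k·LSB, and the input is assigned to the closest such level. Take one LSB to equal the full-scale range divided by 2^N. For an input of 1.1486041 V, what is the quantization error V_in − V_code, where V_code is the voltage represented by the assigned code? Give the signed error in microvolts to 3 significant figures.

−16.5 µV

Span: 3 V − (-3 V) = 6 V. LSB = 6 V / 2^16 ≈ 91.55 µV.
Position in LSBs: (1.1486041 − (-3)) × 65536/6 = 45313.8197; rounding gives k = 45314.
V_code = V_min + k × range/2^16 = -3 + 45314 × 6/65536 = 1.1486206055 V.
Error = V_in − V_code = 1.1486041 − (1.1486206055) = −16.5 µV.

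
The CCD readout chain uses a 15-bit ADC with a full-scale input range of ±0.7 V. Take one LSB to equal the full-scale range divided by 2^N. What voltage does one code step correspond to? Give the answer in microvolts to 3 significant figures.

42.7 µV

Range = 0.7 − (-0.7) = 1.4 V.
2^15 = 32768 levels.
One LSB is 1.4 V / 32768 = 42.7 µV.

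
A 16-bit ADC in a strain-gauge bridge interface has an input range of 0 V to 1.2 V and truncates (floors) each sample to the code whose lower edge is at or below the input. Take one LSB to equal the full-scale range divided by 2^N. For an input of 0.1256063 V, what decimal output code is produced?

6859

Full-scale range = 1.2 V. LSB = 1.2 V / 2^16 ≈ 18.31 µV.
code = ⌊(V_in − V_min)/LSB⌋ = ⌊(V_in − V_min) × 2^16 / range⌋
     = ⌊(0.1256063 − (0)) × 65536 / 1.2⌋ = ⌊0.1256063 × 65536/1.2⌋
     = ⌊6859.779⌋ = 6859.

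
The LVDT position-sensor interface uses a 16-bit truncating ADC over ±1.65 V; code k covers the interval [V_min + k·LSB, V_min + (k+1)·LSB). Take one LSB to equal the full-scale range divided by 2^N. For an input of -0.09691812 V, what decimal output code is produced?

30843

Full-scale range = 1.65 V − (-1.65 V) = 3.3 V. LSB = 3.3 V / 2^16 ≈ 50.35 µV.
V_in − V_min = -0.09691812 − (-1.65) = 1.55308188 V.
Divide by LSB: 1.55308188 × 65536/3.3 = 30843.2649.
Truncating gives code 30843.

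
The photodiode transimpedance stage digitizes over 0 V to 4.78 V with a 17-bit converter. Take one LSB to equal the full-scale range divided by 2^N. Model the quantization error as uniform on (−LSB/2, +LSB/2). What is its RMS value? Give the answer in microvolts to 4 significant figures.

10.53 µV

Full-scale range = 4.78 V.
Step size = 4.78/131072 V = 36.4685 µV.
V_rms = LSB/√12 = 36.4685 µV / √12 = 10.53 µV.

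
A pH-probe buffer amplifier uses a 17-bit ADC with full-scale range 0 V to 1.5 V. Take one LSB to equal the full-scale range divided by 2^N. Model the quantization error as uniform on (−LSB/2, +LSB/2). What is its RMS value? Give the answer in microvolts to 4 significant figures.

Range is 1.5 V.
LSB = 1.5 V ÷ 2^17 = 1.5/131072 V = 11.4441 µV.
σ_q = LSB/√12 = 11.4441 µV/3.4641 = 3.304 µV.

3.304 µV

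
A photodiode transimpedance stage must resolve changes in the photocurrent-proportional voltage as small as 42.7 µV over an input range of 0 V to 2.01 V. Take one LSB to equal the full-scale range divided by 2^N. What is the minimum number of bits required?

16 bits

V_FS = 2.01 V.
Need 2^N ≥ 2.01 V / 42.7 µV = 47070 → N_min = 16.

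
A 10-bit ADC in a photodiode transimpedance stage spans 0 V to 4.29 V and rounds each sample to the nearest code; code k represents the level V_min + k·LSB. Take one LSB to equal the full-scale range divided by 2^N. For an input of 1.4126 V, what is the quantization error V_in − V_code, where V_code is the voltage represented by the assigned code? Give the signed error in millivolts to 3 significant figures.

Range is 4.29 V. LSB = 4.29 V / 2^10 ≈ 4.189 mV.
(1.4126 − (0)) / LSB = 1.4126 × 1024/4.29 = 337.1800. Nearest integer: k = 337.
V_code = V_min + k × range/2^10 = 0 + 337 × 4.29/1024 = 1.411845703 V.
Error = V_in − V_code = 1.4126 − (1.411845703) = +0.754 mV.

+0.754 mV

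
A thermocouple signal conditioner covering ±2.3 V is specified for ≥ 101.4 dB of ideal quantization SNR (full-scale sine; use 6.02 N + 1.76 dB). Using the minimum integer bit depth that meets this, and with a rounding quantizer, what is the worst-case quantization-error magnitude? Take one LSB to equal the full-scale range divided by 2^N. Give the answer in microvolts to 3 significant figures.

Range = 2.3 − (-2.3) = 4.6 V.
N ≥ (101.4 − 1.76)/6.02 = 16.551 → N_min = 17.
LSB = 4.6 V ÷ 2^17 = 4.6/131072 V = 35.095 µV.
Half an LSB is 17.5 µV.

17.5 µV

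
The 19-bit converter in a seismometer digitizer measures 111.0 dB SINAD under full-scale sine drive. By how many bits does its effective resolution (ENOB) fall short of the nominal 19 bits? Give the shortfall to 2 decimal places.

N_eff = (111.0 − 1.76)/6.02 = 18.1462 bits.
19 − 18.1462 = 0.85 bits below nominal.

0.85 bits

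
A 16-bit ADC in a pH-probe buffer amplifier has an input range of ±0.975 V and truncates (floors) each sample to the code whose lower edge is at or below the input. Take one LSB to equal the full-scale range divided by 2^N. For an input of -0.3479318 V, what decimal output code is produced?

21074

Range = 0.975 − (-0.975) = 1.95 V. LSB = 1.95 V / 2^16 ≈ 29.75 µV.
V_in − V_min = -0.3479318 − (-0.975) = 0.6270682 V.
Divide by LSB: 0.6270682 × 65536/1.95 = 21074.6367.
Truncating gives code 21074.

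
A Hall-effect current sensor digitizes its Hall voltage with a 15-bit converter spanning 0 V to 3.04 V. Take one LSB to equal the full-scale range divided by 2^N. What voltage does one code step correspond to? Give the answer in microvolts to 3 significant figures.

92.8 µV

Span = 3.04 V.
There are 2^15 = 32768 steps.
LSB = 3.04 V ÷ 2^15 = 3.04/32768 V = 92.8 µV.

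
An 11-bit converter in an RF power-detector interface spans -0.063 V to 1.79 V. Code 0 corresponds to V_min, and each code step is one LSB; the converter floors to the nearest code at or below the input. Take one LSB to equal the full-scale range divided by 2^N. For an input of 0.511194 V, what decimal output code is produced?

634

The full-scale span is 1.79 − (-0.063) = 1.853 V. LSB = 1.853 V / 2^11 ≈ 0.9048 mV.
(V_in − V_min) × 2^11/range = (0.511194 − (-0.063)) × 2048/1.853 = 634.619.
Floor → code = 634.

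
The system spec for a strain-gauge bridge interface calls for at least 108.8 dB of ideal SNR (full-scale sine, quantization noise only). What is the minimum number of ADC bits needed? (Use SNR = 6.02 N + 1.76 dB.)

18 bits

Required N = ⌈(108.8 − 1.76)/6.02⌉ = ⌈17.781⌉ = 18.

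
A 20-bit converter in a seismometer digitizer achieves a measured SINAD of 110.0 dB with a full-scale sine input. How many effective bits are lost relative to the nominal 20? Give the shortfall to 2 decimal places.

2.02 bits

ENOB = (SINAD − 1.76)/6.02 = (110.0 − 1.76)/6.02 = 17.9801 bits.
Lost resolution: 20 − 17.9801 = 2.0199 bits.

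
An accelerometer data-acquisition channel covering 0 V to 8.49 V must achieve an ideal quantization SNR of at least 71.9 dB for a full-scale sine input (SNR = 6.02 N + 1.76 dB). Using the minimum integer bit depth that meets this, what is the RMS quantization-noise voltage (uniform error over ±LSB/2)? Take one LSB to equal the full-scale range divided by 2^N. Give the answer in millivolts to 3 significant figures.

Range is 8.49 V.
6.02 N + 1.76 ≥ 71.9 gives N ≥ 11.651, so the minimum integer is 12.
LSB = 8.49 V / 2^12 = 2.0728 mV.
RMS noise = LSB/√12 = 0.598 mV.

0.598 mV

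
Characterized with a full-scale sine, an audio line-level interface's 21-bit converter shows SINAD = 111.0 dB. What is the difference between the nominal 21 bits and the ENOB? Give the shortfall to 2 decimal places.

N_eff = (111.0 − 1.76)/6.02 = 18.1462 bits.
Lost resolution: 21 − 18.1462 = 2.8538 bits.

2.85 bits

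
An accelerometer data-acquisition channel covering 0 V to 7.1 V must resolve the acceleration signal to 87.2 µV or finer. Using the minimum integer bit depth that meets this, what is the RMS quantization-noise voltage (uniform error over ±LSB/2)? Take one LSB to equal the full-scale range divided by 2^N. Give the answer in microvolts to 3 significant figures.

Full-scale range = 7.1 V.
Levels needed ≥ 7.1/87.2 µV = 81420. 2^17 = 131072 suffices, so N_min = 17.
LSB = 7.1 V ÷ 2^17 = 7.1/131072 V = 54.169 µV.
V_rms = LSB/√12 = 15.6 µV.

15.6 µV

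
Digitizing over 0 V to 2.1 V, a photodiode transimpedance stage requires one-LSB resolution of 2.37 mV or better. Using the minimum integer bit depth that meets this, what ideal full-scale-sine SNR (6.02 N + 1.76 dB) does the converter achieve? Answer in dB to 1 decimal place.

62.0 dB

Full-scale range = 2.1 V.
Required number of levels: 2.1/2.37 mV = 886.08; smallest N with 2^N ≥ that is 10.
SNR = 6.02 × 10 + 1.76 = 61.96 dB.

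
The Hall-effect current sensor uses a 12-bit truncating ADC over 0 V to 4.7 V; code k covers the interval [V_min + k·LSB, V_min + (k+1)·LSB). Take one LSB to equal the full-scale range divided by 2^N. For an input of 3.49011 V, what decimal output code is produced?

3041

Range is 4.7 V. LSB = 4.7 V / 2^12 ≈ 1.147 mV.
code = ⌊(V_in − V_min)/LSB⌋ = ⌊(V_in − V_min) × 2^12 / range⌋
     = ⌊(3.49011 − (0)) × 4096 / 4.7⌋ = ⌊3.49011 × 4096/4.7⌋
     = ⌊3041.594⌋ = 3041.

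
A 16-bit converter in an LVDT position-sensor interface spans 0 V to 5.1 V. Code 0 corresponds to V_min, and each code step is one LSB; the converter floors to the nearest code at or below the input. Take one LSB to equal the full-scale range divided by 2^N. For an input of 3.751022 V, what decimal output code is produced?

48201

Range is 5.1 V. LSB = 5.1 V / 2^16 ≈ 77.82 µV.
V_in − V_min = 3.751022 − (0) = 3.751022 V.
Divide by LSB: 3.751022 × 65536/5.1 = 48201.3682.
Truncating gives code 48201.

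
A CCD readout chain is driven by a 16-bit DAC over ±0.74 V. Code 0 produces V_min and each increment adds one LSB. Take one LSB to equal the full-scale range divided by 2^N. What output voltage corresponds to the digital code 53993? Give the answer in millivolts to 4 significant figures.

The full-scale span is 0.74 − (-0.74) = 1.48 V. LSB = 1.48 V / 2^16.
Output = V_min + (53993/65536) × range = -0.74 + 0.823868 × 1.48 V
      = -0.74 V + 1.21932 V = 0.479324 V.

479.3 mV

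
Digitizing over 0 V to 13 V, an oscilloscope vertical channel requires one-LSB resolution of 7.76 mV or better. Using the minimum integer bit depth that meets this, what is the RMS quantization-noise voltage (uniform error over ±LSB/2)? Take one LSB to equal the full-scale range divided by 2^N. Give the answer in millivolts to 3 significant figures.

V_FS = 13 V.
Need 2^N ≥ 13 V / 7.76 mV = 1675 → N_min = 11.
One LSB is 13 V / 2048 = 6.3477 mV.
V_rms = LSB/√12 = 1.83 mV.

1.83 mV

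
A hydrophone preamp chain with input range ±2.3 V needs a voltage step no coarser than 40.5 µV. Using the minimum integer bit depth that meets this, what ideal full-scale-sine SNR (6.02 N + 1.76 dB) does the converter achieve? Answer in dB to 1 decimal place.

Full-scale range = 2.3 V − (-2.3 V) = 4.6 V.
Need 2^N ≥ 4.6 V / 40.5 µV = 113600 → N_min = 17.
6.02(17) + 1.76 = 104.10 dB.

104.1 dB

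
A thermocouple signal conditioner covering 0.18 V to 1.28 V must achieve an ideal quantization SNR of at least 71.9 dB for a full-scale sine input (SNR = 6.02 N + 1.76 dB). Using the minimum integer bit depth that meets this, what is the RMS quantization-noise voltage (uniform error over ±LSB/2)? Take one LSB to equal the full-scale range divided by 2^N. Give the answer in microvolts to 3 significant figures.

77.5 µV

The full-scale span is 1.28 − (0.18) = 1.1 V.
Required N = ⌈(71.9 − 1.76)/6.02⌉ = ⌈11.651⌉ = 12.
Step size = 1.1/4096 V = 268.55 µV.
V_rms = LSB/√12 = 77.5 µV.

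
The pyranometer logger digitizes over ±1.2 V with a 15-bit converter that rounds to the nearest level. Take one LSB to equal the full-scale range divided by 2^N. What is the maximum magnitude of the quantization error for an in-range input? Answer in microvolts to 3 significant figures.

36.6 µV

Full-scale range = 1.2 V − (-1.2 V) = 2.4 V.
LSB = 2.4 V ÷ 2^15 = 2.4/32768 V = 73.242 µV.
Worst-case error for round-to-nearest is half an LSB: 36.6 µV.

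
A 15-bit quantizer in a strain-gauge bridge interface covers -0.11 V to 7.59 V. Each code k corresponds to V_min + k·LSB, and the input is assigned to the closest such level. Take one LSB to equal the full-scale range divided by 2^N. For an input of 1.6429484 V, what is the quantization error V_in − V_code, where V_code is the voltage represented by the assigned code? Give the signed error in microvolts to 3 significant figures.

−42.3 µV

Range = 7.59 − (-0.11) = 7.7 V. LSB = 7.7 V / 2^15 ≈ 235.0 µV.
(1.6429484 − (-0.11)) / LSB = 1.7529484 × 32768/7.7 = 7459.8199. Nearest integer: k = 7460.
Reconstructed level: -0.11 + 7460 × 7.7/32768 V = 1.6429907227 V.
e = 1.6429484 − (1.6429907227) = −42.3 µV.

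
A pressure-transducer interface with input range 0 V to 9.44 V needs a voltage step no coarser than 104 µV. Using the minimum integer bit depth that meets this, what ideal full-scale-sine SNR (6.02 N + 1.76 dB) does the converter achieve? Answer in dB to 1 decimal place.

Full-scale range = 9.44 V.
Need 2^N ≥ 9.44 V / 104 µV = 90770 → N_min = 17.
SNR = 6.02 × 17 + 1.76 = 104.10 dB.

104.1 dB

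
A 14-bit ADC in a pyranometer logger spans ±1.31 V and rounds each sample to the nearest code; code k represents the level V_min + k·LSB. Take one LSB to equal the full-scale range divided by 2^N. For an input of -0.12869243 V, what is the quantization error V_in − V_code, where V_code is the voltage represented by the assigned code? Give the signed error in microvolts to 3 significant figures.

+36.8 µV

Full-scale range = 1.31 V − (-1.31 V) = 2.62 V. LSB = 2.62 V / 2^14 ≈ 159.9 µV.
(-0.12869243 − (-1.31)) / LSB = 1.18130757 × 16384/2.62 = 7387.2302. Nearest integer: k = 7387.
V_code = -1.31 + (7387/16384) × 2.62 = -0.12872924805 V.
Error = V_in − V_code = -0.12869243 − (-0.12872924805) = +36.8 µV.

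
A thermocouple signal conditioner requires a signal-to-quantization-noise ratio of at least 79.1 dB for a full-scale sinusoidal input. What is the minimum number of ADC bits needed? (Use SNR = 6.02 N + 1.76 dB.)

13 bits

6.02 N + 1.76 ≥ 79.1 gives N ≥ 12.847, so the minimum integer is 13.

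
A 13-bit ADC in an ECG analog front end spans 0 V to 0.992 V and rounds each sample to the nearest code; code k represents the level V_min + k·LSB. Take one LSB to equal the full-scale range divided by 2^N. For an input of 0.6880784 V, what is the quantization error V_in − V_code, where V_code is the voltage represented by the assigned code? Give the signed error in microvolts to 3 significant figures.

Span = 0.992 V. LSB = 0.992 V / 2^13 ≈ 121.1 µV.
Position in LSBs: (0.6880784 − (0)) × 8192/0.992 = 5682.1958; rounding gives k = 5682.
Reconstructed level: 0 + 5682 × 0.992/8192 V = 0.6880546875 V.
V_in − V_code = 0.6880784 − (0.6880546875) = +23.7 µV.

+23.7 µV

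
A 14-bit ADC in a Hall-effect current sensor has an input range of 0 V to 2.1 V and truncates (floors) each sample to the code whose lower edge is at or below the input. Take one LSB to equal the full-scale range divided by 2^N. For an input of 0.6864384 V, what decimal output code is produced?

Full-scale range = 2.1 V. LSB = 2.1 V / 2^14 ≈ 128.2 µV.
code = ⌊(V_in − V_min)/LSB⌋ = ⌊(V_in − V_min) × 2^14 / range⌋
     = ⌊(0.6864384 − (0)) × 16384 / 2.1⌋ = ⌊0.6864384 × 16384/2.1⌋
     = ⌊5355.527⌋ = 5355.

5355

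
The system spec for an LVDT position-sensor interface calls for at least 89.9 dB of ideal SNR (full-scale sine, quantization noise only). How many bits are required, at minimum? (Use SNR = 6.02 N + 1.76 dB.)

15 bits

Required N = ⌈(89.9 − 1.76)/6.02⌉ = ⌈14.641⌉ = 15.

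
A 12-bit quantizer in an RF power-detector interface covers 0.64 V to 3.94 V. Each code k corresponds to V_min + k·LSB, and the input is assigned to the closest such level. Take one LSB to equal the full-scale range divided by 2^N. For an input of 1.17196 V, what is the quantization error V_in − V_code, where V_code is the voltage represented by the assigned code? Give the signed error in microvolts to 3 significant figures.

+222 µV

Span: 3.94 V − (0.64 V) = 3.3 V. LSB = 3.3 V / 2^12 ≈ 0.8057 mV.
(V_in − V_min)/LSB = (1.17196 − (0.64)) × 4096/3.3 = 660.2752 → nearest code k = 660.
Reconstructed level: 0.64 + 660 × 3.3/4096 V = 1.171738281 V.
Error = V_in − V_code = 1.17196 − (1.171738281) = +222 µV.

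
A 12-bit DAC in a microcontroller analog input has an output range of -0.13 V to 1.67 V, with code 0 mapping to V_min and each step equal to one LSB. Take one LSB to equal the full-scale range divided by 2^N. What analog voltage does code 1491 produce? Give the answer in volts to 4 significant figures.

0.5252 V

Range = 1.67 − (-0.13) = 1.8 V. LSB = 1.8 V / 2^12.
V_out = V_min + code × LSB = -0.13 V + 1491 × 1.8 V / 4096
      = -0.13 V + 0.655225 V = 0.525225 V.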